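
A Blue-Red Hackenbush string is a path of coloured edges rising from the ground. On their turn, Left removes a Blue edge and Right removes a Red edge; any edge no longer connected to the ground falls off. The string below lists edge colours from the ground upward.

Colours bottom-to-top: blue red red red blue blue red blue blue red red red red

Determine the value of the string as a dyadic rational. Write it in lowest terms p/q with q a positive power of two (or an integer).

865/4096

Prefix values for blue red red red blue blue red blue blue red red red red via {L|R} + simplicity:
step 1: add blue to get b; options L={ 0 } R={ none } -> 1
step 2: add red to get br; options L={ 0 } R={ 1 } -> 1/2
step 3: add red to get brr; options L={ 0 } R={ 1/2,1 } -> 1/4
step 4: add red to get brrr; options L={ 0 } R={ 1/4,1/2,1 } -> 1/8
step 5: add blue to get brrrb; options L={ 0,1/8 } R={ 1/4,1/2,1 } -> 3/16
step 6: add blue to get brrrbb; options L={ 0,1/8,3/16 } R={ 1/4,1/2,1 } -> 7/32
step 7: add red to get brrrbbr; options L={ 0,1/8,3/16 } R={ 7/32,1/4,1/2,1 } -> 13/64
step 8: add blue to get brrrbbrb; options L={ 0,1/8,3/16,13/64 } R={ 7/32,1/4,1/2,1 } -> 27/128
step 9: add blue to get brrrbbrbb; options L={ 0,1/8,3/16,13/64,27/128 } R={ 7/32,1/4,1/2,1 } -> 55/256
step 10: add red to get brrrbbrbbr; options L={ 0,1/8,3/16,13/64,27/128 } R={ 55/256,7/32,1/4,1/2,1 } -> 109/512
step 11: add red to get brrrbbrbbrr; options L={ 0,1/8,3/16,13/64,27/128 } R={ 109/512,55/256,7/32,1/4,1/2,1 } -> 217/1024
step 12: add red to get brrrbbrbbrrr; options L={ 0,1/8,3/16,13/64,27/128 } R={ 217/1024,109/512,55/256,7/32,1/4,1/2,1 } -> 433/2048
step 13: add red to get brrrbbrbbrrrr; options L={ 0,1/8,3/16,13/64,27/128 } R={ 433/2048,217/1024,109/512,55/256,7/32,1/4,1/2,1 } -> 865/4096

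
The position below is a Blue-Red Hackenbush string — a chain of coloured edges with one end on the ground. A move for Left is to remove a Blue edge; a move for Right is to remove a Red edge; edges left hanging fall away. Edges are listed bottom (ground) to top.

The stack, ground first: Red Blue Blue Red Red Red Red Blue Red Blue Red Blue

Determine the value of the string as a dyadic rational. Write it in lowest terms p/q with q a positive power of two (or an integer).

-981/2048

R: Left { — }, Right { 0 } — simplest -1
RB: Left { -1 }, Right { 0 } — simplest -1/2
RBB: Left { -1 -1/2 }, Right { 0 } — simplest -1/4
RBBR: Left { -1 -1/2 }, Right { -1/4 0 } — simplest -3/8
RBBRR: Left { -1 -1/2 }, Right { -3/8 -1/4 0 } — simplest -7/16
RBBRRR: Left { -1 -1/2 }, Right { -7/16 -3/8 -1/4 0 } — simplest -15/32
RBBRRRR: Left { -1 -1/2 }, Right { -15/32 -7/16 -3/8 -1/4 0 } — simplest -31/64
RBBRRRRB: Left { -1 -1/2 -31/64 }, Right { -15/32 -7/16 -3/8 -1/4 0 } — simplest -61/128
RBBRRRRBR: Left { -1 -1/2 -31/64 }, Right { -61/128 -15/32 -7/16 -3/8 -1/4 0 } — simplest -123/256
RBBRRRRBRB: Left { -1 -1/2 -31/64 -123/256 }, Right { -61/128 -15/32 -7/16 -3/8 -1/4 0 } — simplest -245/512
RBBRRRRBRBR: Left { -1 -1/2 -31/64 -123/256 }, Right { -245/512 -61/128 -15/32 -7/16 -3/8 -1/4 0 } — simplest -491/1024
RBBRRRRBRBRB: Left { -1 -1/2 -31/64 -123/256 -491/1024 }, Right { -245/512 -61/128 -15/32 -7/16 -3/8 -1/4 0 } — simplest -981/2048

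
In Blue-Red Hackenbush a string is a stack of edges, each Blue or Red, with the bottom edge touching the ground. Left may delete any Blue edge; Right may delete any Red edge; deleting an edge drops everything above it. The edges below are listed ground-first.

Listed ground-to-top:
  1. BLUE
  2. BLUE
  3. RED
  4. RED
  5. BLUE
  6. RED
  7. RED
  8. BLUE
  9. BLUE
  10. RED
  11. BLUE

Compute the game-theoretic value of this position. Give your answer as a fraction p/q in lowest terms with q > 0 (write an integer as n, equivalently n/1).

667/512

value(B) = { 0 | none } so 1
value(BB) = { 0,1 | none } so 2
value(BBR) = { 0,1 | 2 } so 3/2
value(BBRR) = { 0,1 | 3/2,2 } so 5/4
value(BBRRB) = { 0,1,5/4 | 3/2,2 } so 11/8
value(BBRRBR) = { 0,1,5/4 | 11/8,3/2,2 } so 21/16
value(BBRRBRR) = { 0,1,5/4 | 21/16,11/8,3/2,2 } so 41/32
value(BBRRBRRB) = { 0,1,5/4,41/32 | 21/16,11/8,3/2,2 } so 83/64
value(BBRRBRRBB) = { 0,1,5/4,41/32,83/64 | 21/16,11/8,3/2,2 } so 167/128
value(BBRRBRRBBR) = { 0,1,5/4,41/32,83/64 | 167/128,21/16,11/8,3/2,2 } so 333/256
value(BBRRBRRBBRB) = { 0,1,5/4,41/32,83/64,333/256 | 167/128,21/16,11/8,3/2,2 } so 667/512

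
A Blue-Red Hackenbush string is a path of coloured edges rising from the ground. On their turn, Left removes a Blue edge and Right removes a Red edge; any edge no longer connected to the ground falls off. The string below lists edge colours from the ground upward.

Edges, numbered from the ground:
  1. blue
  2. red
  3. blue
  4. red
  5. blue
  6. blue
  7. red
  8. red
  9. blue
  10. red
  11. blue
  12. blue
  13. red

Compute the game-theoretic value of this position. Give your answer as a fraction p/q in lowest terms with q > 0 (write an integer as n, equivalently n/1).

G_1 [b]  L=[0]  R=[—]  -> 1
G_2 [br]  L=[0]  R=[1]  -> 1/2
G_3 [brb]  L=[0, 1/2]  R=[1]  -> 3/4
G_4 [brbr]  L=[0, 1/2]  R=[3/4, 1]  -> 5/8
G_5 [brbrb]  L=[0, 1/2, 5/8]  R=[3/4, 1]  -> 11/16
G_6 [brbrbb]  L=[0, 1/2, 5/8, 11/16]  R=[3/4, 1]  -> 23/32
G_7 [brbrbbr]  L=[0, 1/2, 5/8, 11/16]  R=[23/32, 3/4, 1]  -> 45/64
G_8 [brbrbbrr]  L=[0, 1/2, 5/8, 11/16]  R=[45/64, 23/32, 3/4, 1]  -> 89/128
G_9 [brbrbbrrb]  L=[0, 1/2, 5/8, 11/16, 89/128]  R=[45/64, 23/32, 3/4, 1]  -> 179/256
G_10 [brbrbbrrbr]  L=[0, 1/2, 5/8, 11/16, 89/128]  R=[179/256, 45/64, 23/32, 3/4, 1]  -> 357/512
G_11 [brbrbbrrbrb]  L=[0, 1/2, 5/8, 11/16, 89/128, 357/512]  R=[179/256, 45/64, 23/32, 3/4, 1]  -> 715/1024
G_12 [brbrbbrrbrbb]  L=[0, 1/2, 5/8, 11/16, 89/128, 357/512, 715/1024]  R=[179/256, 45/64, 23/32, 3/4, 1]  -> 1431/2048
G_13 [brbrbbrrbrbbr]  L=[0, 1/2, 5/8, 11/16, 89/128, 357/512, 715/1024]  R=[1431/2048, 179/256, 45/64, 23/32, 3/4, 1]  -> 2861/4096

2861/4096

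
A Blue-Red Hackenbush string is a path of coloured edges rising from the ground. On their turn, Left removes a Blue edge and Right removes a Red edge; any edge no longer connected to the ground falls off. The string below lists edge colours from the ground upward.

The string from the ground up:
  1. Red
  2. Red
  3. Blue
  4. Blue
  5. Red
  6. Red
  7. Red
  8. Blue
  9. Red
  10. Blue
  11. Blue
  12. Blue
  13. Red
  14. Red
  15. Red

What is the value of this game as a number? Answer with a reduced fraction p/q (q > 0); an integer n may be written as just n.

step 1: add Red to get R; options L={ (no moves) } R={ 0 } → -1
step 2: add Red to get RR; options L={ (no moves) } R={ -1,0 } → -2
step 3: add Blue to get RRB; options L={ -2 } R={ -1,0 } → -3/2
step 4: add Blue to get RRBB; options L={ -2,-3/2 } R={ -1,0 } → -5/4
step 5: add Red to get RRBBR; options L={ -2,-3/2 } R={ -5/4,-1,0 } → -11/8
step 6: add Red to get RRBBRR; options L={ -2,-3/2 } R={ -11/8,-5/4,-1,0 } → -23/16
step 7: add Red to get RRBBRRR; options L={ -2,-3/2 } R={ -23/16,-11/8,-5/4,-1,0 } → -47/32
step 8: add Blue to get RRBBRRRB; options L={ -2,-3/2,-47/32 } R={ -23/16,-11/8,-5/4,-1,0 } → -93/64
step 9: add Red to get RRBBRRRBR; options L={ -2,-3/2,-47/32 } R={ -93/64,-23/16,-11/8,-5/4,-1,0 } → -187/128
step 10: add Blue to get RRBBRRRBRB; options L={ -2,-3/2,-47/32,-187/128 } R={ -93/64,-23/16,-11/8,-5/4,-1,0 } → -373/256
step 11: add Blue to get RRBBRRRBRBB; options L={ -2,-3/2,-47/32,-187/128,-373/256 } R={ -93/64,-23/16,-11/8,-5/4,-1,0 } → -745/512
step 12: add Blue to get RRBBRRRBRBBB; options L={ -2,-3/2,-47/32,-187/128,-373/256,-745/512 } R={ -93/64,-23/16,-11/8,-5/4,-1,0 } → -1489/1024
step 13: add Red to get RRBBRRRBRBBBR; options L={ -2,-3/2,-47/32,-187/128,-373/256,-745/512 } R={ -1489/1024,-93/64,-23/16,-11/8,-5/4,-1,0 } → -2979/2048
step 14: add Red to get RRBBRRRBRBBBRR; options L={ -2,-3/2,-47/32,-187/128,-373/256,-745/512 } R={ -2979/2048,-1489/1024,-93/64,-23/16,-11/8,-5/4,-1,0 } → -5959/4096
step 15: add Red to get RRBBRRRBRBBBRRR; options L={ -2,-3/2,-47/32,-187/128,-373/256,-745/512 } R={ -5959/4096,-2979/2048,-1489/1024,-93/64,-23/16,-11/8,-5/4,-1,0 } → -11919/8192

-11919/8192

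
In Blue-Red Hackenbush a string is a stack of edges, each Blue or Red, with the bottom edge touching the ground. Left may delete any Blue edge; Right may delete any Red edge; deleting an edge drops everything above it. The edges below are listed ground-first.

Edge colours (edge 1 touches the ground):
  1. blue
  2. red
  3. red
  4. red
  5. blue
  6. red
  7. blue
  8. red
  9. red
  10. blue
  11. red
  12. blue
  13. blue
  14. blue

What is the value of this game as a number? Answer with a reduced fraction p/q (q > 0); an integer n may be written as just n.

Build value(s[:k]) for k = 1..14, string s = blue red red red blue red blue red red blue red blue blue blue.
edge 1 of 14 (blue): { 0 | — } => 1
edge 2 of 14 (red): { 0 | 1 } => 1/2
edge 3 of 14 (red): { 0 | 1/2; 1 } => 1/4
edge 4 of 14 (red): { 0 | 1/4; 1/2; 1 } => 1/8
edge 5 of 14 (blue): { 0; 1/8 | 1/4; 1/2; 1 } => 3/16
edge 6 of 14 (red): { 0; 1/8 | 3/16; 1/4; 1/2; 1 } => 5/32
edge 7 of 14 (blue): { 0; 1/8; 5/32 | 3/16; 1/4; 1/2; 1 } => 11/64
edge 8 of 14 (red): { 0; 1/8; 5/32 | 11/64; 3/16; 1/4; 1/2; 1 } => 21/128
edge 9 of 14 (red): { 0; 1/8; 5/32 | 21/128; 11/64; 3/16; 1/4; 1/2; 1 } => 41/256
edge 10 of 14 (blue): { 0; 1/8; 5/32; 41/256 | 21/128; 11/64; 3/16; 1/4; 1/2; 1 } => 83/512
edge 11 of 14 (red): { 0; 1/8; 5/32; 41/256 | 83/512; 21/128; 11/64; 3/16; 1/4; 1/2; 1 } => 165/1024
edge 12 of 14 (blue): { 0; 1/8; 5/32; 41/256; 165/1024 | 83/512; 21/128; 11/64; 3/16; 1/4; 1/2; 1 } => 331/2048
edge 13 of 14 (blue): { 0; 1/8; 5/32; 41/256; 165/1024; 331/2048 | 83/512; 21/128; 11/64; 3/16; 1/4; 1/2; 1 } => 663/4096
edge 14 of 14 (blue): { 0; 1/8; 5/32; 41/256; 165/1024; 331/2048; 663/4096 | 83/512; 21/128; 11/64; 3/16; 1/4; 1/2; 1 } => 1327/8192

1327/8192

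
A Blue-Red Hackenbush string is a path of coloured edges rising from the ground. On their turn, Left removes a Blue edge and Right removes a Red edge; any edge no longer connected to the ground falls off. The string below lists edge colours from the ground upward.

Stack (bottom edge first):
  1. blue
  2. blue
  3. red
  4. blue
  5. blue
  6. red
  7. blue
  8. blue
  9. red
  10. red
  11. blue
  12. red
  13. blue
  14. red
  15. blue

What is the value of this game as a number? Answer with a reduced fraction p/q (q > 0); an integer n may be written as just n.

b: Left { 0 }, Right { none } => simplest 1
bb: Left { 0,1 }, Right { none } => simplest 2
bbr: Left { 0,1 }, Right { 2 } => simplest 3/2
bbrb: Left { 0,1,3/2 }, Right { 2 } => simplest 7/4
bbrbb: Left { 0,1,3/2,7/4 }, Right { 2 } => simplest 15/8
bbrbbr: Left { 0,1,3/2,7/4 }, Right { 15/8,2 } => simplest 29/16
bbrbbrb: Left { 0,1,3/2,7/4,29/16 }, Right { 15/8,2 } => simplest 59/32
bbrbbrbb: Left { 0,1,3/2,7/4,29/16,59/32 }, Right { 15/8,2 } => simplest 119/64
bbrbbrbbr: Left { 0,1,3/2,7/4,29/16,59/32 }, Right { 119/64,15/8,2 } => simplest 237/128
bbrbbrbbrr: Left { 0,1,3/2,7/4,29/16,59/32 }, Right { 237/128,119/64,15/8,2 } => simplest 473/256
bbrbbrbbrrb: Left { 0,1,3/2,7/4,29/16,59/32,473/256 }, Right { 237/128,119/64,15/8,2 } => simplest 947/512
bbrbbrbbrrbr: Left { 0,1,3/2,7/4,29/16,59/32,473/256 }, Right { 947/512,237/128,119/64,15/8,2 } => simplest 1893/1024
bbrbbrbbrrbrb: Left { 0,1,3/2,7/4,29/16,59/32,473/256,1893/1024 }, Right { 947/512,237/128,119/64,15/8,2 } => simplest 3787/2048
bbrbbrbbrrbrbr: Left { 0,1,3/2,7/4,29/16,59/32,473/256,1893/1024 }, Right { 3787/2048,947/512,237/128,119/64,15/8,2 } => simplest 7573/4096
bbrbbrbbrrbrbrb: Left { 0,1,3/2,7/4,29/16,59/32,473/256,1893/1024,7573/4096 }, Right { 3787/2048,947/512,237/128,119/64,15/8,2 } => simplest 15147/8192

15147/8192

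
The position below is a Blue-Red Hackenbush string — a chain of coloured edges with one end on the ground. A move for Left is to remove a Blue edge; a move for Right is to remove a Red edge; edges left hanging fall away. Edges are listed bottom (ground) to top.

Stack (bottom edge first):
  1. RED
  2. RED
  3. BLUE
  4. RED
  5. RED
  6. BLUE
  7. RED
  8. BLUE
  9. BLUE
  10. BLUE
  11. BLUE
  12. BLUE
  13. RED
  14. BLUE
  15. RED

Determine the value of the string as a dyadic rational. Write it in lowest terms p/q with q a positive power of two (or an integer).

Prefix values for RED RED BLUE RED RED BLUE RED BLUE BLUE BLUE BLUE BLUE RED BLUE RED via {L|R} + simplicity:
R: Left { (no moves) }, Right { 0 } = simplest -1
RR: Left { (no moves) }, Right { -1 0 } = simplest -2
RRB: Left { -2 }, Right { -1 0 } = simplest -3/2
RRBR: Left { -2 }, Right { -3/2 -1 0 } = simplest -7/4
RRBRR: Left { -2 }, Right { -7/4 -3/2 -1 0 } = simplest -15/8
RRBRRB: Left { -2 -15/8 }, Right { -7/4 -3/2 -1 0 } = simplest -29/16
RRBRRBR: Left { -2 -15/8 }, Right { -29/16 -7/4 -3/2 -1 0 } = simplest -59/32
RRBRRBRB: Left { -2 -15/8 -59/32 }, Right { -29/16 -7/4 -3/2 -1 0 } = simplest -117/64
RRBRRBRBB: Left { -2 -15/8 -59/32 -117/64 }, Right { -29/16 -7/4 -3/2 -1 0 } = simplest -233/128
RRBRRBRBBB: Left { -2 -15/8 -59/32 -117/64 -233/128 }, Right { -29/16 -7/4 -3/2 -1 0 } = simplest -465/256
RRBRRBRBBBB: Left { -2 -15/8 -59/32 -117/64 -233/128 -465/256 }, Right { -29/16 -7/4 -3/2 -1 0 } = simplest -929/512
RRBRRBRBBBBB: Left { -2 -15/8 -59/32 -117/64 -233/128 -465/256 -929/512 }, Right { -29/16 -7/4 -3/2 -1 0 } = simplest -1857/1024
RRBRRBRBBBBBR: Left { -2 -15/8 -59/32 -117/64 -233/128 -465/256 -929/512 }, Right { -1857/1024 -29/16 -7/4 -3/2 -1 0 } = simplest -3715/2048
RRBRRBRBBBBBRB: Left { -2 -15/8 -59/32 -117/64 -233/128 -465/256 -929/512 -3715/2048 }, Right { -1857/1024 -29/16 -7/4 -3/2 -1 0 } = simplest -7429/4096
RRBRRBRBBBBBRBR: Left { -2 -15/8 -59/32 -117/64 -233/128 -465/256 -929/512 -3715/2048 }, Right { -7429/4096 -1857/1024 -29/16 -7/4 -3/2 -1 0 } = simplest -14859/8192

-14859/8192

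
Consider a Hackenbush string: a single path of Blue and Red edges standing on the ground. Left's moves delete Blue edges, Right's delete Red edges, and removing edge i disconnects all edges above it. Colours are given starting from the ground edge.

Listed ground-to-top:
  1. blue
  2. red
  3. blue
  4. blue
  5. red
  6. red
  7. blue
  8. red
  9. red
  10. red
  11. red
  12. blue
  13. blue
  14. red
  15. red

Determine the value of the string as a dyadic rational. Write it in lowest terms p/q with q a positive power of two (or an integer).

12825/16384

edge 1 of 15 (blue): { 0 |  } gives 1
edge 2 of 15 (red): { 0 | 1 } gives 1/2
edge 3 of 15 (blue): { 0; 1/2 | 1 } gives 3/4
edge 4 of 15 (blue): { 0; 1/2; 3/4 | 1 } gives 7/8
edge 5 of 15 (red): { 0; 1/2; 3/4 | 7/8; 1 } gives 13/16
edge 6 of 15 (red): { 0; 1/2; 3/4 | 13/16; 7/8; 1 } gives 25/32
edge 7 of 15 (blue): { 0; 1/2; 3/4; 25/32 | 13/16; 7/8; 1 } gives 51/64
edge 8 of 15 (red): { 0; 1/2; 3/4; 25/32 | 51/64; 13/16; 7/8; 1 } gives 101/128
edge 9 of 15 (red): { 0; 1/2; 3/4; 25/32 | 101/128; 51/64; 13/16; 7/8; 1 } gives 201/256
edge 10 of 15 (red): { 0; 1/2; 3/4; 25/32 | 201/256; 101/128; 51/64; 13/16; 7/8; 1 } gives 401/512
edge 11 of 15 (red): { 0; 1/2; 3/4; 25/32 | 401/512; 201/256; 101/128; 51/64; 13/16; 7/8; 1 } gives 801/1024
edge 12 of 15 (blue): { 0; 1/2; 3/4; 25/32; 801/1024 | 401/512; 201/256; 101/128; 51/64; 13/16; 7/8; 1 } gives 1603/2048
edge 13 of 15 (blue): { 0; 1/2; 3/4; 25/32; 801/1024; 1603/2048 | 401/512; 201/256; 101/128; 51/64; 13/16; 7/8; 1 } gives 3207/4096
edge 14 of 15 (red): { 0; 1/2; 3/4; 25/32; 801/1024; 1603/2048 | 3207/4096; 401/512; 201/256; 101/128; 51/64; 13/16; 7/8; 1 } gives 6413/8192
edge 15 of 15 (red): { 0; 1/2; 3/4; 25/32; 801/1024; 1603/2048 | 6413/8192; 3207/4096; 401/512; 201/256; 101/128; 51/64; 13/16; 7/8; 1 } gives 12825/16384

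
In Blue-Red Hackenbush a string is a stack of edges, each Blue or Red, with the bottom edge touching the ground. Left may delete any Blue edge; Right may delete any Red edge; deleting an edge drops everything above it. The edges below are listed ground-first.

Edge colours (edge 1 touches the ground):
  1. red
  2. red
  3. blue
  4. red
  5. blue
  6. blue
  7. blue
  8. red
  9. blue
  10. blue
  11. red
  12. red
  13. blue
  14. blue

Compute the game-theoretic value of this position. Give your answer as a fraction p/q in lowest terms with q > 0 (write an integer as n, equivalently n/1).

edge 1 of 14 (red): { ∅ | 0 } — -1
edge 2 of 14 (red): { ∅ | -1, 0 } — -2
edge 3 of 14 (blue): { -2 | -1, 0 } — -3/2
edge 4 of 14 (red): { -2 | -3/2, -1, 0 } — -7/4
edge 5 of 14 (blue): { -2, -7/4 | -3/2, -1, 0 } — -13/8
edge 6 of 14 (blue): { -2, -7/4, -13/8 | -3/2, -1, 0 } — -25/16
edge 7 of 14 (blue): { -2, -7/4, -13/8, -25/16 | -3/2, -1, 0 } — -49/32
edge 8 of 14 (red): { -2, -7/4, -13/8, -25/16 | -49/32, -3/2, -1, 0 } — -99/64
edge 9 of 14 (blue): { -2, -7/4, -13/8, -25/16, -99/64 | -49/32, -3/2, -1, 0 } — -197/128
edge 10 of 14 (blue): { -2, -7/4, -13/8, -25/16, -99/64, -197/128 | -49/32, -3/2, -1, 0 } — -393/256
edge 11 of 14 (red): { -2, -7/4, -13/8, -25/16, -99/64, -197/128 | -393/256, -49/32, -3/2, -1, 0 } — -787/512
edge 12 of 14 (red): { -2, -7/4, -13/8, -25/16, -99/64, -197/128 | -787/512, -393/256, -49/32, -3/2, -1, 0 } — -1575/1024
edge 13 of 14 (blue): { -2, -7/4, -13/8, -25/16, -99/64, -197/128, -1575/1024 | -787/512, -393/256, -49/32, -3/2, -1, 0 } — -3149/2048
edge 14 of 14 (blue): { -2, -7/4, -13/8, -25/16, -99/64, -197/128, -1575/1024, -3149/2048 | -787/512, -393/256, -49/32, -3/2, -1, 0 } — -6297/4096

-6297/4096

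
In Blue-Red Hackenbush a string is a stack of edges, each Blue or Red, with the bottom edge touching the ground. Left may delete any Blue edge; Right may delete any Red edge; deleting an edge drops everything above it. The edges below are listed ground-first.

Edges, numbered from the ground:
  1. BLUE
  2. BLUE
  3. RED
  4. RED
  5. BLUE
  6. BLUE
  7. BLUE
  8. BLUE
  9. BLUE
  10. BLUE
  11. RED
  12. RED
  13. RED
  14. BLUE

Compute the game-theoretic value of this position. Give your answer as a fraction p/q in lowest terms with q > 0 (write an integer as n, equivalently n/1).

6115/4096

edge 1 of 14 (BLUE): { 0 | (no moves) } — 1
edge 2 of 14 (BLUE): { 0 1 | (no moves) } — 2
edge 3 of 14 (RED): { 0 1 | 2 } — 3/2
edge 4 of 14 (RED): { 0 1 | 3/2 2 } — 5/4
edge 5 of 14 (BLUE): { 0 1 5/4 | 3/2 2 } — 11/8
edge 6 of 14 (BLUE): { 0 1 5/4 11/8 | 3/2 2 } — 23/16
edge 7 of 14 (BLUE): { 0 1 5/4 11/8 23/16 | 3/2 2 } — 47/32
edge 8 of 14 (BLUE): { 0 1 5/4 11/8 23/16 47/32 | 3/2 2 } — 95/64
edge 9 of 14 (BLUE): { 0 1 5/4 11/8 23/16 47/32 95/64 | 3/2 2 } — 191/128
edge 10 of 14 (BLUE): { 0 1 5/4 11/8 23/16 47/32 95/64 191/128 | 3/2 2 } — 383/256
edge 11 of 14 (RED): { 0 1 5/4 11/8 23/16 47/32 95/64 191/128 | 383/256 3/2 2 } — 765/512
edge 12 of 14 (RED): { 0 1 5/4 11/8 23/16 47/32 95/64 191/128 | 765/512 383/256 3/2 2 } — 1529/1024
edge 13 of 14 (RED): { 0 1 5/4 11/8 23/16 47/32 95/64 191/128 | 1529/1024 765/512 383/256 3/2 2 } — 3057/2048
edge 14 of 14 (BLUE): { 0 1 5/4 11/8 23/16 47/32 95/64 191/128 3057/2048 | 1529/1024 765/512 383/256 3/2 2 } — 6115/4096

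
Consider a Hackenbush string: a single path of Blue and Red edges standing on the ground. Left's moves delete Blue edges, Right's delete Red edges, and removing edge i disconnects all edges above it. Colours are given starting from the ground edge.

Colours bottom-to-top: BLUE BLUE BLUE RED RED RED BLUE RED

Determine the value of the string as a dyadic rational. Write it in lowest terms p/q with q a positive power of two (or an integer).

Build v(s[:k]) for k = 1..8, string s = BLUE BLUE BLUE RED RED RED BLUE RED.
v(B) = { 0 | (no moves) } => 1
v(BB) = { 0,1 | (no moves) } => 2
v(BBB) = { 0,1,2 | (no moves) } => 3
v(BBBR) = { 0,1,2 | 3 } => 5/2
v(BBBRR) = { 0,1,2 | 5/2,3 } => 9/4
v(BBBRRR) = { 0,1,2 | 9/4,5/2,3 } => 17/8
v(BBBRRRB) = { 0,1,2,17/8 | 9/4,5/2,3 } => 35/16
v(BBBRRRBR) = { 0,1,2,17/8 | 35/16,9/4,5/2,3 } => 69/32

69/32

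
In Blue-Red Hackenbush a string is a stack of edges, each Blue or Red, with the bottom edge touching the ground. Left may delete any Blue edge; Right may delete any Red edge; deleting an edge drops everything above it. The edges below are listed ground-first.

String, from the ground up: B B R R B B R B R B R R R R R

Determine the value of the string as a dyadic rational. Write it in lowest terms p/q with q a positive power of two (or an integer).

Build G(s[:k]) for k = 1..15, string s = B B R R B B R B R B R R R R R.
B: Left { 0 }, Right { — } → simplest 1
BB: Left { 0, 1 }, Right { — } → simplest 2
BBR: Left { 0, 1 }, Right { 2 } → simplest 3/2
BBRR: Left { 0, 1 }, Right { 3/2, 2 } → simplest 5/4
BBRRB: Left { 0, 1, 5/4 }, Right { 3/2, 2 } → simplest 11/8
BBRRBB: Left { 0, 1, 5/4, 11/8 }, Right { 3/2, 2 } → simplest 23/16
BBRRBBR: Left { 0, 1, 5/4, 11/8 }, Right { 23/16, 3/2, 2 } → simplest 45/32
BBRRBBRB: Left { 0, 1, 5/4, 11/8, 45/32 }, Right { 23/16, 3/2, 2 } → simplest 91/64
BBRRBBRBR: Left { 0, 1, 5/4, 11/8, 45/32 }, Right { 91/64, 23/16, 3/2, 2 } → simplest 181/128
BBRRBBRBRB: Left { 0, 1, 5/4, 11/8, 45/32, 181/128 }, Right { 91/64, 23/16, 3/2, 2 } → simplest 363/256
BBRRBBRBRBR: Left { 0, 1, 5/4, 11/8, 45/32, 181/128 }, Right { 363/256, 91/64, 23/16, 3/2, 2 } → simplest 725/512
BBRRBBRBRBRR: Left { 0, 1, 5/4, 11/8, 45/32, 181/128 }, Right { 725/512, 363/256, 91/64, 23/16, 3/2, 2 } → simplest 1449/1024
BBRRBBRBRBRRR: Left { 0, 1, 5/4, 11/8, 45/32, 181/128 }, Right { 1449/1024, 725/512, 363/256, 91/64, 23/16, 3/2, 2 } → simplest 2897/2048
BBRRBBRBRBRRRR: Left { 0, 1, 5/4, 11/8, 45/32, 181/128 }, Right { 2897/2048, 1449/1024, 725/512, 363/256, 91/64, 23/16, 3/2, 2 } → simplest 5793/4096
BBRRBBRBRBRRRRR: Left { 0, 1, 5/4, 11/8, 45/32, 181/128 }, Right { 5793/4096, 2897/2048, 1449/1024, 725/512, 363/256, 91/64, 23/16, 3/2, 2 } → simplest 11585/8192

11585/8192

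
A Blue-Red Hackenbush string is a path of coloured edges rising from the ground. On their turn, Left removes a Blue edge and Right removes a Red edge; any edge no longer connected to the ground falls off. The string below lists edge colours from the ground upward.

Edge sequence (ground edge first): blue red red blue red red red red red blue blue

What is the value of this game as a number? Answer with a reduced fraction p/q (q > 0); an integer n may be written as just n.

263/1024

G(b) = { 0 | (no moves) } → 1
G(br) = { 0 | 1 } → 1/2
G(brr) = { 0 | 1/2 1 } → 1/4
G(brrb) = { 0 1/4 | 1/2 1 } → 3/8
G(brrbr) = { 0 1/4 | 3/8 1/2 1 } → 5/16
G(brrbrr) = { 0 1/4 | 5/16 3/8 1/2 1 } → 9/32
G(brrbrrr) = { 0 1/4 | 9/32 5/16 3/8 1/2 1 } → 17/64
G(brrbrrrr) = { 0 1/4 | 17/64 9/32 5/16 3/8 1/2 1 } → 33/128
G(brrbrrrrr) = { 0 1/4 | 33/128 17/64 9/32 5/16 3/8 1/2 1 } → 65/256
G(brrbrrrrrb) = { 0 1/4 65/256 | 33/128 17/64 9/32 5/16 3/8 1/2 1 } → 131/512
G(brrbrrrrrbb) = { 0 1/4 65/256 131/512 | 33/128 17/64 9/32 5/16 3/8 1/2 1 } → 263/1024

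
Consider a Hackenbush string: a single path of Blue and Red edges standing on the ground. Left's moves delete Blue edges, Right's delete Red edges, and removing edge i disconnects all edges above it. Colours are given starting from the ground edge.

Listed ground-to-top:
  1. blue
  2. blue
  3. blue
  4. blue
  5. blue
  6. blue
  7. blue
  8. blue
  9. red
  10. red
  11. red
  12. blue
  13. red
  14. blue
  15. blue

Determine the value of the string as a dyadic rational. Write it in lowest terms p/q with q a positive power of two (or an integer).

v_1 [b]  L=[0]  R=[(no moves)]  → 1
v_2 [bb]  L=[0, 1]  R=[(no moves)]  → 2
v_3 [bbb]  L=[0, 1, 2]  R=[(no moves)]  → 3
v_4 [bbbb]  L=[0, 1, 2, 3]  R=[(no moves)]  → 4
v_5 [bbbbb]  L=[0, 1, 2, 3, 4]  R=[(no moves)]  → 5
v_6 [bbbbbb]  L=[0, 1, 2, 3, 4, 5]  R=[(no moves)]  → 6
v_7 [bbbbbbb]  L=[0, 1, 2, 3, 4, 5, 6]  R=[(no moves)]  → 7
v_8 [bbbbbbbb]  L=[0, 1, 2, 3, 4, 5, 6, 7]  R=[(no moves)]  → 8
v_9 [bbbbbbbbr]  L=[0, 1, 2, 3, 4, 5, 6, 7]  R=[8]  → 15/2
v_10 [bbbbbbbbrr]  L=[0, 1, 2, 3, 4, 5, 6, 7]  R=[15/2, 8]  → 29/4
v_11 [bbbbbbbbrrr]  L=[0, 1, 2, 3, 4, 5, 6, 7]  R=[29/4, 15/2, 8]  → 57/8
v_12 [bbbbbbbbrrrb]  L=[0, 1, 2, 3, 4, 5, 6, 7, 57/8]  R=[29/4, 15/2, 8]  → 115/16
v_13 [bbbbbbbbrrrbr]  L=[0, 1, 2, 3, 4, 5, 6, 7, 57/8]  R=[115/16, 29/4, 15/2, 8]  → 229/32
v_14 [bbbbbbbbrrrbrb]  L=[0, 1, 2, 3, 4, 5, 6, 7, 57/8, 229/32]  R=[115/16, 29/4, 15/2, 8]  → 459/64
v_15 [bbbbbbbbrrrbrbb]  L=[0, 1, 2, 3, 4, 5, 6, 7, 57/8, 229/32, 459/64]  R=[115/16, 29/4, 15/2, 8]  → 919/128

919/128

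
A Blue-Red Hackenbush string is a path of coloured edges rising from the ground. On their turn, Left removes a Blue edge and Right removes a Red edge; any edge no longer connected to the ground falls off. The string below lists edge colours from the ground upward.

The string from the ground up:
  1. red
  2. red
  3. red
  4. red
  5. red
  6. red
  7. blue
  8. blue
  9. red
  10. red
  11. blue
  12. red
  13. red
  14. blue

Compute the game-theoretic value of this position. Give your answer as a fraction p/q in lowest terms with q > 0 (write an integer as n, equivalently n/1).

1 of 14 · r · max L −∞ · min R 0 => -1
2 of 14 · rr · max L −∞ · min R -1 => -2
3 of 14 · rrr · max L −∞ · min R -2 => -3
4 of 14 · rrrr · max L −∞ · min R -3 => -4
5 of 14 · rrrrr · max L −∞ · min R -4 => -5
6 of 14 · rrrrrr · max L −∞ · min R -5 => -6
7 of 14 · rrrrrrb · max L -6 · min R -5 => -11/2
8 of 14 · rrrrrrbb · max L -11/2 · min R -5 => -21/4
9 of 14 · rrrrrrbbr · max L -11/2 · min R -21/4 => -43/8
10 of 14 · rrrrrrbbrr · max L -11/2 · min R -43/8 => -87/16
11 of 14 · rrrrrrbbrrb · max L -87/16 · min R -43/8 => -173/32
12 of 14 · rrrrrrbbrrbr · max L -87/16 · min R -173/32 => -347/64
13 of 14 · rrrrrrbbrrbrr · max L -87/16 · min R -347/64 => -695/128
14 of 14 · rrrrrrbbrrbrrb · max L -695/128 · min R -347/64 => -1389/256

-1389/256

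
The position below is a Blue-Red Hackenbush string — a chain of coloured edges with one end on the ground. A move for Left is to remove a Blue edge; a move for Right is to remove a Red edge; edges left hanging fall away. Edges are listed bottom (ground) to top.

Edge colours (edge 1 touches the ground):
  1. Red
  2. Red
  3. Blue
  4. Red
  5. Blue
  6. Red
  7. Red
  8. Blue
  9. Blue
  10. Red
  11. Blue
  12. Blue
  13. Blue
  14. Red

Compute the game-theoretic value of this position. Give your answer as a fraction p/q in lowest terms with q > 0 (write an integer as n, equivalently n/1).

step 1: add Red to get R; options L={ none } R={ 0 } -> -1
step 2: add Red to get RR; options L={ none } R={ -1, 0 } -> -2
step 3: add Blue to get RRB; options L={ -2 } R={ -1, 0 } -> -3/2
step 4: add Red to get RRBR; options L={ -2 } R={ -3/2, -1, 0 } -> -7/4
step 5: add Blue to get RRBRB; options L={ -2, -7/4 } R={ -3/2, -1, 0 } -> -13/8
step 6: add Red to get RRBRBR; options L={ -2, -7/4 } R={ -13/8, -3/2, -1, 0 } -> -27/16
step 7: add Red to get RRBRBRR; options L={ -2, -7/4 } R={ -27/16, -13/8, -3/2, -1, 0 } -> -55/32
step 8: add Blue to get RRBRBRRB; options L={ -2, -7/4, -55/32 } R={ -27/16, -13/8, -3/2, -1, 0 } -> -109/64
step 9: add Blue to get RRBRBRRBB; options L={ -2, -7/4, -55/32, -109/64 } R={ -27/16, -13/8, -3/2, -1, 0 } -> -217/128
step 10: add Red to get RRBRBRRBBR; options L={ -2, -7/4, -55/32, -109/64 } R={ -217/128, -27/16, -13/8, -3/2, -1, 0 } -> -435/256
step 11: add Blue to get RRBRBRRBBRB; options L={ -2, -7/4, -55/32, -109/64, -435/256 } R={ -217/128, -27/16, -13/8, -3/2, -1, 0 } -> -869/512
step 12: add Blue to get RRBRBRRBBRBB; options L={ -2, -7/4, -55/32, -109/64, -435/256, -869/512 } R={ -217/128, -27/16, -13/8, -3/2, -1, 0 } -> -1737/1024
step 13: add Blue to get RRBRBRRBBRBBB; options L={ -2, -7/4, -55/32, -109/64, -435/256, -869/512, -1737/1024 } R={ -217/128, -27/16, -13/8, -3/2, -1, 0 } -> -3473/2048
step 14: add Red to get RRBRBRRBBRBBBR; options L={ -2, -7/4, -55/32, -109/64, -435/256, -869/512, -1737/1024 } R={ -3473/2048, -217/128, -27/16, -13/8, -3/2, -1, 0 } -> -6947/4096

-6947/4096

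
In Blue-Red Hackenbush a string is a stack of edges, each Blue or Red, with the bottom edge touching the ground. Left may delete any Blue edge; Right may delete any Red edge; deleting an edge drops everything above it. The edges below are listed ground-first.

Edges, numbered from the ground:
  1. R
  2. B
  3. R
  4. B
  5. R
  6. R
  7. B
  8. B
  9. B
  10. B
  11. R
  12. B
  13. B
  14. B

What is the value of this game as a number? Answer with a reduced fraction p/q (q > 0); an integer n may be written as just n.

-5649/8192

edge 1 of 14 (R): {  | 0 } = -1
edge 2 of 14 (B): { -1 | 0 } = -1/2
edge 3 of 14 (R): { -1 | -1/2,0 } = -3/4
edge 4 of 14 (B): { -1,-3/4 | -1/2,0 } = -5/8
edge 5 of 14 (R): { -1,-3/4 | -5/8,-1/2,0 } = -11/16
edge 6 of 14 (R): { -1,-3/4 | -11/16,-5/8,-1/2,0 } = -23/32
edge 7 of 14 (B): { -1,-3/4,-23/32 | -11/16,-5/8,-1/2,0 } = -45/64
edge 8 of 14 (B): { -1,-3/4,-23/32,-45/64 | -11/16,-5/8,-1/2,0 } = -89/128
edge 9 of 14 (B): { -1,-3/4,-23/32,-45/64,-89/128 | -11/16,-5/8,-1/2,0 } = -177/256
edge 10 of 14 (B): { -1,-3/4,-23/32,-45/64,-89/128,-177/256 | -11/16,-5/8,-1/2,0 } = -353/512
edge 11 of 14 (R): { -1,-3/4,-23/32,-45/64,-89/128,-177/256 | -353/512,-11/16,-5/8,-1/2,0 } = -707/1024
edge 12 of 14 (B): { -1,-3/4,-23/32,-45/64,-89/128,-177/256,-707/1024 | -353/512,-11/16,-5/8,-1/2,0 } = -1413/2048
edge 13 of 14 (B): { -1,-3/4,-23/32,-45/64,-89/128,-177/256,-707/1024,-1413/2048 | -353/512,-11/16,-5/8,-1/2,0 } = -2825/4096
edge 14 of 14 (B): { -1,-3/4,-23/32,-45/64,-89/128,-177/256,-707/1024,-1413/2048,-2825/4096 | -353/512,-11/16,-5/8,-1/2,0 } = -5649/8192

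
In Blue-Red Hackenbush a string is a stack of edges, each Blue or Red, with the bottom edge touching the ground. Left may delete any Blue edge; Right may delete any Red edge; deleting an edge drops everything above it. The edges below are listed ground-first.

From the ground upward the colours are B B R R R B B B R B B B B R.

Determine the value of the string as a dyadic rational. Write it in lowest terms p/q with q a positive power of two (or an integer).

step 1: add B to get B; options L={ 0 } R={  } gives 1
step 2: add B to get BB; options L={ 0, 1 } R={  } gives 2
step 3: add R to get BBR; options L={ 0, 1 } R={ 2 } gives 3/2
step 4: add R to get BBRR; options L={ 0, 1 } R={ 3/2, 2 } gives 5/4
step 5: add R to get BBRRR; options L={ 0, 1 } R={ 5/4, 3/2, 2 } gives 9/8
step 6: add B to get BBRRRB; options L={ 0, 1, 9/8 } R={ 5/4, 3/2, 2 } gives 19/16
step 7: add B to get BBRRRBB; options L={ 0, 1, 9/8, 19/16 } R={ 5/4, 3/2, 2 } gives 39/32
step 8: add B to get BBRRRBBB; options L={ 0, 1, 9/8, 19/16, 39/32 } R={ 5/4, 3/2, 2 } gives 79/64
step 9: add R to get BBRRRBBBR; options L={ 0, 1, 9/8, 19/16, 39/32 } R={ 79/64, 5/4, 3/2, 2 } gives 157/128
step 10: add B to get BBRRRBBBRB; options L={ 0, 1, 9/8, 19/16, 39/32, 157/128 } R={ 79/64, 5/4, 3/2, 2 } gives 315/256
step 11: add B to get BBRRRBBBRBB; options L={ 0, 1, 9/8, 19/16, 39/32, 157/128, 315/256 } R={ 79/64, 5/4, 3/2, 2 } gives 631/512
step 12: add B to get BBRRRBBBRBBB; options L={ 0, 1, 9/8, 19/16, 39/32, 157/128, 315/256, 631/512 } R={ 79/64, 5/4, 3/2, 2 } gives 1263/1024
step 13: add B to get BBRRRBBBRBBBB; options L={ 0, 1, 9/8, 19/16, 39/32, 157/128, 315/256, 631/512, 1263/1024 } R={ 79/64, 5/4, 3/2, 2 } gives 2527/2048
step 14: add R to get BBRRRBBBRBBBBR; options L={ 0, 1, 9/8, 19/16, 39/32, 157/128, 315/256, 631/512, 1263/1024 } R={ 2527/2048, 79/64, 5/4, 3/2, 2 } gives 5053/4096

5053/4096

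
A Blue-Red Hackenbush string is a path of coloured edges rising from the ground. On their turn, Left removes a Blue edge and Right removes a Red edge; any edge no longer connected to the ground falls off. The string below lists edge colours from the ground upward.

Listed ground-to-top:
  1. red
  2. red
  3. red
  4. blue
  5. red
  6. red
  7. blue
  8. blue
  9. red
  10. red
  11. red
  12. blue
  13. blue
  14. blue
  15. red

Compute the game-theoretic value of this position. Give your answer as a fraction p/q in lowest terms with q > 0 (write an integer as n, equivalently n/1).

-11491/4096

edge 1 of 15 (red): { none | 0 } — -1
edge 2 of 15 (red): { none | -1, 0 } — -2
edge 3 of 15 (red): { none | -2, -1, 0 } — -3
edge 4 of 15 (blue): { -3 | -2, -1, 0 } — -5/2
edge 5 of 15 (red): { -3 | -5/2, -2, -1, 0 } — -11/4
edge 6 of 15 (red): { -3 | -11/4, -5/2, -2, -1, 0 } — -23/8
edge 7 of 15 (blue): { -3, -23/8 | -11/4, -5/2, -2, -1, 0 } — -45/16
edge 8 of 15 (blue): { -3, -23/8, -45/16 | -11/4, -5/2, -2, -1, 0 } — -89/32
edge 9 of 15 (red): { -3, -23/8, -45/16 | -89/32, -11/4, -5/2, -2, -1, 0 } — -179/64
edge 10 of 15 (red): { -3, -23/8, -45/16 | -179/64, -89/32, -11/4, -5/2, -2, -1, 0 } — -359/128
edge 11 of 15 (red): { -3, -23/8, -45/16 | -359/128, -179/64, -89/32, -11/4, -5/2, -2, -1, 0 } — -719/256
edge 12 of 15 (blue): { -3, -23/8, -45/16, -719/256 | -359/128, -179/64, -89/32, -11/4, -5/2, -2, -1, 0 } — -1437/512
edge 13 of 15 (blue): { -3, -23/8, -45/16, -719/256, -1437/512 | -359/128, -179/64, -89/32, -11/4, -5/2, -2, -1, 0 } — -2873/1024
edge 14 of 15 (blue): { -3, -23/8, -45/16, -719/256, -1437/512, -2873/1024 | -359/128, -179/64, -89/32, -11/4, -5/2, -2, -1, 0 } — -5745/2048
edge 15 of 15 (red): { -3, -23/8, -45/16, -719/256, -1437/512, -2873/1024 | -5745/2048, -359/128, -179/64, -89/32, -11/4, -5/2, -2, -1, 0 } — -11491/4096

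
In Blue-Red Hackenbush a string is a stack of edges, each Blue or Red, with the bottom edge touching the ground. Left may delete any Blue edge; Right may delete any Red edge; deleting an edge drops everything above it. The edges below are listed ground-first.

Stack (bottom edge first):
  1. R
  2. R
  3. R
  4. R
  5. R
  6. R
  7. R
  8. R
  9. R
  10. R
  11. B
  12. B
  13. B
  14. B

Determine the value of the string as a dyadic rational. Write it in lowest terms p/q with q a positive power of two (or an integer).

-145/16

val_1 [R]  L=[—]  R=[0]  => -1
val_2 [RR]  L=[—]  R=[-1,0]  => -2
val_3 [RRR]  L=[—]  R=[-2,-1,0]  => -3
val_4 [RRRR]  L=[—]  R=[-3,-2,-1,0]  => -4
val_5 [RRRRR]  L=[—]  R=[-4,-3,-2,-1,0]  => -5
val_6 [RRRRRR]  L=[—]  R=[-5,-4,-3,-2,-1,0]  => -6
val_7 [RRRRRRR]  L=[—]  R=[-6,-5,-4,-3,-2,-1,0]  => -7
val_8 [RRRRRRRR]  L=[—]  R=[-7,-6,-5,-4,-3,-2,-1,0]  => -8
val_9 [RRRRRRRRR]  L=[—]  R=[-8,-7,-6,-5,-4,-3,-2,-1,0]  => -9
val_10 [RRRRRRRRRR]  L=[—]  R=[-9,-8,-7,-6,-5,-4,-3,-2,-1,0]  => -10
val_11 [RRRRRRRRRRB]  L=[-10]  R=[-9,-8,-7,-6,-5,-4,-3,-2,-1,0]  => -19/2
val_12 [RRRRRRRRRRBB]  L=[-10,-19/2]  R=[-9,-8,-7,-6,-5,-4,-3,-2,-1,0]  => -37/4
val_13 [RRRRRRRRRRBBB]  L=[-10,-19/2,-37/4]  R=[-9,-8,-7,-6,-5,-4,-3,-2,-1,0]  => -73/8
val_14 [RRRRRRRRRRBBBB]  L=[-10,-19/2,-37/4,-73/8]  R=[-9,-8,-7,-6,-5,-4,-3,-2,-1,0]  => -145/16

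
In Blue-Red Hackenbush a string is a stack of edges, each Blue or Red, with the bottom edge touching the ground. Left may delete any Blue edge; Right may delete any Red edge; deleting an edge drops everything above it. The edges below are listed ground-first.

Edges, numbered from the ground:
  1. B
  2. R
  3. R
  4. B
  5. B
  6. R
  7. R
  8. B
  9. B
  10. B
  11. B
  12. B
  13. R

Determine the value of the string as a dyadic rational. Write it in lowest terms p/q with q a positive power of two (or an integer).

1661/4096

val(B) = { 0 | (no moves) } — 1
val(BR) = { 0 | 1 } — 1/2
val(BRR) = { 0 | 1/2,1 } — 1/4
val(BRRB) = { 0,1/4 | 1/2,1 } — 3/8
val(BRRBB) = { 0,1/4,3/8 | 1/2,1 } — 7/16
val(BRRBBR) = { 0,1/4,3/8 | 7/16,1/2,1 } — 13/32
val(BRRBBRR) = { 0,1/4,3/8 | 13/32,7/16,1/2,1 } — 25/64
val(BRRBBRRB) = { 0,1/4,3/8,25/64 | 13/32,7/16,1/2,1 } — 51/128
val(BRRBBRRBB) = { 0,1/4,3/8,25/64,51/128 | 13/32,7/16,1/2,1 } — 103/256
val(BRRBBRRBBB) = { 0,1/4,3/8,25/64,51/128,103/256 | 13/32,7/16,1/2,1 } — 207/512
val(BRRBBRRBBBB) = { 0,1/4,3/8,25/64,51/128,103/256,207/512 | 13/32,7/16,1/2,1 } — 415/1024
val(BRRBBRRBBBBB) = { 0,1/4,3/8,25/64,51/128,103/256,207/512,415/1024 | 13/32,7/16,1/2,1 } — 831/2048
val(BRRBBRRBBBBBR) = { 0,1/4,3/8,25/64,51/128,103/256,207/512,415/1024 | 831/2048,13/32,7/16,1/2,1 } — 1661/4096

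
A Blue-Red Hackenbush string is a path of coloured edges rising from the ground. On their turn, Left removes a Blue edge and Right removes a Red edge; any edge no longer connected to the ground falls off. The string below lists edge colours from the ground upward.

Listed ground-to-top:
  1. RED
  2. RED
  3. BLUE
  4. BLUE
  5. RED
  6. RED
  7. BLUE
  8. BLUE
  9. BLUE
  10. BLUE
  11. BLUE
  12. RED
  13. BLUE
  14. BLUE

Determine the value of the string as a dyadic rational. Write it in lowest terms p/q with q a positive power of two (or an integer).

-5641/4096

Build g(s[:k]) for k = 1..14, string s = RED RED BLUE BLUE RED RED BLUE BLUE BLUE BLUE BLUE RED BLUE BLUE.
R: Left { (no moves) }, Right { 0 } — simplest -1
RR: Left { (no moves) }, Right { -1,0 } — simplest -2
RRB: Left { -2 }, Right { -1,0 } — simplest -3/2
RRBB: Left { -2,-3/2 }, Right { -1,0 } — simplest -5/4
RRBBR: Left { -2,-3/2 }, Right { -5/4,-1,0 } — simplest -11/8
RRBBRR: Left { -2,-3/2 }, Right { -11/8,-5/4,-1,0 } — simplest -23/16
RRBBRRB: Left { -2,-3/2,-23/16 }, Right { -11/8,-5/4,-1,0 } — simplest -45/32
RRBBRRBB: Left { -2,-3/2,-23/16,-45/32 }, Right { -11/8,-5/4,-1,0 } — simplest -89/64
RRBBRRBBB: Left { -2,-3/2,-23/16,-45/32,-89/64 }, Right { -11/8,-5/4,-1,0 } — simplest -177/128
RRBBRRBBBB: Left { -2,-3/2,-23/16,-45/32,-89/64,-177/128 }, Right { -11/8,-5/4,-1,0 } — simplest -353/256
RRBBRRBBBBB: Left { -2,-3/2,-23/16,-45/32,-89/64,-177/128,-353/256 }, Right { -11/8,-5/4,-1,0 } — simplest -705/512
RRBBRRBBBBBR: Left { -2,-3/2,-23/16,-45/32,-89/64,-177/128,-353/256 }, Right { -705/512,-11/8,-5/4,-1,0 } — simplest -1411/1024
RRBBRRBBBBBRB: Left { -2,-3/2,-23/16,-45/32,-89/64,-177/128,-353/256,-1411/1024 }, Right { -705/512,-11/8,-5/4,-1,0 } — simplest -2821/2048
RRBBRRBBBBBRBB: Left { -2,-3/2,-23/16,-45/32,-89/64,-177/128,-353/256,-1411/1024,-2821/2048 }, Right { -705/512,-11/8,-5/4,-1,0 } — simplest -5641/4096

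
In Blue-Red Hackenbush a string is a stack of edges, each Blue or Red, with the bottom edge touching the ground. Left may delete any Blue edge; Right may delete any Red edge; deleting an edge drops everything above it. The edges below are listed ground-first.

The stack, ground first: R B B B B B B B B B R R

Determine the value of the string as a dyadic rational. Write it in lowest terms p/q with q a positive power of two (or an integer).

-7/2048

Recurse on prefixes of the 12-edge string R B B B B B B B B B R R:
G_1 [R]  L=[(no moves)]  R=[0]  → -1
G_2 [RB]  L=[-1]  R=[0]  → -1/2
G_3 [RBB]  L=[-1 -1/2]  R=[0]  → -1/4
G_4 [RBBB]  L=[-1 -1/2 -1/4]  R=[0]  → -1/8
G_5 [RBBBB]  L=[-1 -1/2 -1/4 -1/8]  R=[0]  → -1/16
G_6 [RBBBBB]  L=[-1 -1/2 -1/4 -1/8 -1/16]  R=[0]  → -1/32
G_7 [RBBBBBB]  L=[-1 -1/2 -1/4 -1/8 -1/16 -1/32]  R=[0]  → -1/64
G_8 [RBBBBBBB]  L=[-1 -1/2 -1/4 -1/8 -1/16 -1/32 -1/64]  R=[0]  → -1/128
G_9 [RBBBBBBBB]  L=[-1 -1/2 -1/4 -1/8 -1/16 -1/32 -1/64 -1/128]  R=[0]  → -1/256
G_10 [RBBBBBBBBB]  L=[-1 -1/2 -1/4 -1/8 -1/16 -1/32 -1/64 -1/128 -1/256]  R=[0]  → -1/512
G_11 [RBBBBBBBBBR]  L=[-1 -1/2 -1/4 -1/8 -1/16 -1/32 -1/64 -1/128 -1/256]  R=[-1/512 0]  → -3/1024
G_12 [RBBBBBBBBBRR]  L=[-1 -1/2 -1/4 -1/8 -1/16 -1/32 -1/64 -1/128 -1/256]  R=[-3/1024 -1/512 0]  → -7/2048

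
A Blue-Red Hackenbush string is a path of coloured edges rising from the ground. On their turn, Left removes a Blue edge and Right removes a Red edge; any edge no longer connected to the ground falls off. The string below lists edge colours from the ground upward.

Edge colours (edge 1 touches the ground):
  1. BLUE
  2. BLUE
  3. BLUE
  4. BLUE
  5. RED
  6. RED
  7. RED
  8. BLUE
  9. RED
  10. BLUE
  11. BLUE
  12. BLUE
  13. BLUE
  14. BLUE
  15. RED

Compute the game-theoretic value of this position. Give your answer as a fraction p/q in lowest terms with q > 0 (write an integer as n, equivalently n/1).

6525/2048

g_1 [B]  L=[0]  R=[none]  gives 1
g_2 [BB]  L=[0 1]  R=[none]  gives 2
g_3 [BBB]  L=[0 1 2]  R=[none]  gives 3
g_4 [BBBB]  L=[0 1 2 3]  R=[none]  gives 4
g_5 [BBBBR]  L=[0 1 2 3]  R=[4]  gives 7/2
g_6 [BBBBRR]  L=[0 1 2 3]  R=[7/2 4]  gives 13/4
g_7 [BBBBRRR]  L=[0 1 2 3]  R=[13/4 7/2 4]  gives 25/8
g_8 [BBBBRRRB]  L=[0 1 2 3 25/8]  R=[13/4 7/2 4]  gives 51/16
g_9 [BBBBRRRBR]  L=[0 1 2 3 25/8]  R=[51/16 13/4 7/2 4]  gives 101/32
g_10 [BBBBRRRBRB]  L=[0 1 2 3 25/8 101/32]  R=[51/16 13/4 7/2 4]  gives 203/64
g_11 [BBBBRRRBRBB]  L=[0 1 2 3 25/8 101/32 203/64]  R=[51/16 13/4 7/2 4]  gives 407/128
g_12 [BBBBRRRBRBBB]  L=[0 1 2 3 25/8 101/32 203/64 407/128]  R=[51/16 13/4 7/2 4]  gives 815/256
g_13 [BBBBRRRBRBBBB]  L=[0 1 2 3 25/8 101/32 203/64 407/128 815/256]  R=[51/16 13/4 7/2 4]  gives 1631/512
g_14 [BBBBRRRBRBBBBB]  L=[0 1 2 3 25/8 101/32 203/64 407/128 815/256 1631/512]  R=[51/16 13/4 7/2 4]  gives 3263/1024
g_15 [BBBBRRRBRBBBBBR]  L=[0 1 2 3 25/8 101/32 203/64 407/128 815/256 1631/512]  R=[3263/1024 51/16 13/4 7/2 4]  gives 6525/2048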